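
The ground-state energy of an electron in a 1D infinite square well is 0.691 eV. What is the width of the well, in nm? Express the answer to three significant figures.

From E_n = n²h²/(8m_eL²), L = n·h/√(8m_eE_n).
E_1 = 0.691 eV = 1.107×10^-19 J, so L = 1·6.626×10^-34/√(8·9.109×10^-31·1.107×10^-19) = 7.38×10^-10 m = 0.738 nm.

L = 0.738 nm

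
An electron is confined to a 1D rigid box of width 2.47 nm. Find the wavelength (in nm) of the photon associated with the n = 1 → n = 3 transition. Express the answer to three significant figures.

E_1 = h²/(8m_eL²) = 9.875×10^-21 J, so ΔE = (3² − 1²)E_1 = 7.900×10^-20 J.
λ = hc/ΔE = (6.626×10^-34·2.998×10^8)/7.900×10^-20 = 2.51×10^-6 m = 2.51×10^3 nm.

λ = 2.51×10^3 nm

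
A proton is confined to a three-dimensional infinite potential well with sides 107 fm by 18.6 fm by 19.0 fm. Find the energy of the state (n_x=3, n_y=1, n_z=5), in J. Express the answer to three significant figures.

For a 3D rectangular well E = (h²/8m_p)·Σ n_i²/L_i² = (6.626×10^-34)²/(8·1.673×10^-27) · [3²/(107 fm)² + 1²/(18.6 fm)² + 5²/(19.0 fm)²].
Evaluating gives E = 2.39×10^-12 J.

E = 2.39×10^-12 J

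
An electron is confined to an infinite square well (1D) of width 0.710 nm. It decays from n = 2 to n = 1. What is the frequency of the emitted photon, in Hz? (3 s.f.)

f = 5.41×10^14 Hz

E_1 = h²/(8m_eL²) = 1.195×10^-19 J and ΔE = (2² − 1²)E_1 = 3.585×10^-19 J.
f = ΔE/h = 3.585×10^-19/6.626×10^-34 = 5.41×10^14 Hz.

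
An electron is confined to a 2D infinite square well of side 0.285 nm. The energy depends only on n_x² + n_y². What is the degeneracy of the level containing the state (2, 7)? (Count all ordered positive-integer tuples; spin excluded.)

The level has n_x² + n_y² = 53. The ordered positive-integer solutions are (2, 7), (7, 2).
That gives 2 states.

degeneracy = 2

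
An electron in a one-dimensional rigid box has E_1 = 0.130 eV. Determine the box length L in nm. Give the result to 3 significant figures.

L = 1.70 nm

From E_n = n²h²/(8m_eL²), L = n·h/√(8m_eE_n).
E_1 = 0.130 eV = 2.083×10^-20 J, so L = 1·6.626×10^-34/√(8·9.109×10^-31·2.083×10^-20) = 1.70×10^-9 m = 1.70 nm.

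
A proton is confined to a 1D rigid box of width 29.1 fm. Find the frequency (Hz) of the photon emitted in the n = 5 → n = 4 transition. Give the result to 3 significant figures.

E_1 = h²/(8m_pL²) = 3.874×10^-14 J and ΔE = (5² − 4²)E_1 = 3.487×10^-13 J.
f = ΔE/h = 3.487×10^-13/6.626×10^-34 = 5.26×10^20 Hz.

f = 5.26×10^20 Hz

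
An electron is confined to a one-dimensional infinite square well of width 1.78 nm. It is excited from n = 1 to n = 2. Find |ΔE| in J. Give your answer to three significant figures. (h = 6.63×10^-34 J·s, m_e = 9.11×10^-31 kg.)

|ΔE| = 5.71×10^-20 J

E_1 = h²/(8m_eL²) = 1.904×10^-20 J.
|ΔE| = |1² − 2²|·E_1 = 3·1.904×10^-20 J = 5.71×10^-20 J.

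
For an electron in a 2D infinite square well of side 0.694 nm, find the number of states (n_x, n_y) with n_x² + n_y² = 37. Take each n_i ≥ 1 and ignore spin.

degeneracy = 2

The level has n_x² + n_y² = 37. The ordered positive-integer solutions are (1, 6), (6, 1).
That gives 2 states.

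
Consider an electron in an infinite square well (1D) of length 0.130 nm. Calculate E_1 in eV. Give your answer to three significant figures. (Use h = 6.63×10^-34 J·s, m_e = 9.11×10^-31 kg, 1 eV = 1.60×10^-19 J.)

E_1 = 22.3 eV

For an infinite well E_n = n²h²/(8m_eL²), so E_1 = h²/(8m_eL²) = (6.63×10^-34)²/(8·9.11×10^-31·(1.30×10^-10 m)²) = 3.569×10^-18 J.
Converting, E_1 = 3.569×10^-18 J / (1.60×10^-19 J/eV) = 22.3 eV.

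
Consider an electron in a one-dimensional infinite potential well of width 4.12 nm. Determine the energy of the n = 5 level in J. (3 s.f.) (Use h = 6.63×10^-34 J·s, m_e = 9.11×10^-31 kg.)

E_5 = 8.88×10^-20 J

For an infinite well E_n = n²h²/(8m_eL²), so E_1 = h²/(8m_eL²) = (6.63×10^-34)²/(8·9.11×10^-31·(4.12×10^-9 m)²) = 3.553×10^-21 J.
Then E_5 = 5²·E_1 = 25·3.553×10^-21 J = 8.88×10^-20 J.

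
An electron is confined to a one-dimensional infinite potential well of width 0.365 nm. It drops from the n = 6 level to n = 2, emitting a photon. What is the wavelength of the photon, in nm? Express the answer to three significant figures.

E_1 = h²/(8m_eL²) = 4.522×10^-19 J, so ΔE = (6² − 2²)E_1 = 1.447×10^-17 J.
λ = hc/ΔE = (6.626×10^-34·2.998×10^8)/1.447×10^-17 = 1.37×10^-8 m = 13.7 nm.

λ = 13.7 nm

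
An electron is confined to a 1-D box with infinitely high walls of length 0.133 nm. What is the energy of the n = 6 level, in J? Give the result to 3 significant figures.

For an infinite well E_n = n²h²/(8m_eL²), so E_1 = h²/(8m_eL²) = (6.626×10^-34)²/(8·9.109×10^-31·(1.33×10^-10 m)²) = 3.406×10^-18 J.
Then E_6 = 6²·E_1 = 36·3.406×10^-18 J = 1.23×10^-16 J.

E_6 = 1.23×10^-16 J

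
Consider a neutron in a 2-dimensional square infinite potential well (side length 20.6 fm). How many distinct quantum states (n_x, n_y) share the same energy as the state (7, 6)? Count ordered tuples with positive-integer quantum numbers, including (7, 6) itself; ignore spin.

The level has n_x² + n_y² = 85. The ordered positive-integer solutions are (2, 9), (6, 7), (7, 6), (9, 2).
That gives 4 states.

degeneracy = 4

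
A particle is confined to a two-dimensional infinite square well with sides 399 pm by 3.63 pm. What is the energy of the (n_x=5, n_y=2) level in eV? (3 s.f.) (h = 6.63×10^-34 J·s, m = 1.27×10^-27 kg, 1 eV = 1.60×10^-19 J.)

E = 82.1 eV

For a 2D rectangular well E = (h²/8m)·Σ n_i²/L_i² = (6.63×10^-34)²/(8·1.27×10^-27) · [5²/(399 pm)² + 2²/(3.63 pm)²].
Evaluating gives E = 1.314×10^-17 J = 82.1 eV.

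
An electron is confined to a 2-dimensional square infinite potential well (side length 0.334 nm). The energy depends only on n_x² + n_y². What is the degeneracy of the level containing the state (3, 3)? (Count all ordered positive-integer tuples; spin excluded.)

degeneracy = 1

The level has n_x² + n_y² = 18. The ordered positive-integer solutions are (3, 3).
That gives 1 state.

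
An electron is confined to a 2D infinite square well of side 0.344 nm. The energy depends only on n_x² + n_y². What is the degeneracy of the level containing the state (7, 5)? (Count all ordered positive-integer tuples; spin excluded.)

The level has n_x² + n_y² = 74. The ordered positive-integer solutions are (5, 7), (7, 5).
That gives 2 states.

degeneracy = 2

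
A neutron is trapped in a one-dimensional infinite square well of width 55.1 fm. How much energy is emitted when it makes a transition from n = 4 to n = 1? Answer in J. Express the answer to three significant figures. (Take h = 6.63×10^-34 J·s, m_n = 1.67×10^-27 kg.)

|ΔE| = 1.63×10^-13 J

E_1 = h²/(8m_nL²) = 1.084×10^-14 J.
|ΔE| = |4² − 1²|·E_1 = 15·1.084×10^-14 J = 1.63×10^-13 J.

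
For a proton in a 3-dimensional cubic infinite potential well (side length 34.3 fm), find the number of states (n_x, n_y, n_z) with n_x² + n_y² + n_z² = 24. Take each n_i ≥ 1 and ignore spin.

The level has n_x² + n_y² + n_z² = 24. The ordered positive-integer solutions are (2, 2, 4), (2, 4, 2), (4, 2, 2).
That gives 3 states.

degeneracy = 3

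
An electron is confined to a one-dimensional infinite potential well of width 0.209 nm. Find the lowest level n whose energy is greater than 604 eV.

E_1 = h²/(8m_eL²) = 1.379×10^-18 J = 8.608 eV.
Need n² > 604/8.608 = 70.17, i.e. n > 8.377.
The smallest integer satisfying this is n = 9.

n = 9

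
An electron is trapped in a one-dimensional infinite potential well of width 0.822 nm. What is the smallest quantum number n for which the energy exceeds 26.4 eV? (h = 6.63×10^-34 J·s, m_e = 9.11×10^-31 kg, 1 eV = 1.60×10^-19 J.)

E_1 = h²/(8m_eL²) = 8.926×10^-20 J = 0.5579 eV.
Need n² > 26.4/0.5579 = 47.32, i.e. n > 6.879.
The smallest integer satisfying this is n = 7.

n = 7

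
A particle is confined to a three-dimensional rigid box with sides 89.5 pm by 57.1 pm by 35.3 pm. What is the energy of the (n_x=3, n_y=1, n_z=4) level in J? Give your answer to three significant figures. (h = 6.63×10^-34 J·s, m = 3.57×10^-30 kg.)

E = 2.20×10^-16 J

For a 3D rectangular well E = (h²/8m)·Σ n_i²/L_i² = (6.63×10^-34)²/(8·3.57×10^-30) · [3²/(89.5 pm)² + 1²/(57.1 pm)² + 4²/(35.3 pm)²].
Evaluating gives E = 2.20×10^-16 J.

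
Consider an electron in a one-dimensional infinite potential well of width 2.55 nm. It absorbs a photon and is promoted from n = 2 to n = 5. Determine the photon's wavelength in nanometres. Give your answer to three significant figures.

E_1 = h²/(8m_eL²) = 9.265×10^-21 J, so ΔE = (5² − 2²)E_1 = 1.946×10^-19 J.
λ = hc/ΔE = (6.626×10^-34·2.998×10^8)/1.946×10^-19 = 1.02×10^-6 m = 1.02×10^3 nm.

λ = 1.02×10^3 nm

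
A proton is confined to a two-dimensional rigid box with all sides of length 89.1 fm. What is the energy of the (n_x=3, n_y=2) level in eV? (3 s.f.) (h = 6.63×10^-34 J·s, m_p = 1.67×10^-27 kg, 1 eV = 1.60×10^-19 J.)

For a 2D rectangular well E = (h²/8m_p)·Σ n_i²/L_i² = (6.63×10^-34)²/(8·1.67×10^-27) · [3²/(89.1 fm)² + 2²/(89.1 fm)²].
Evaluating gives E = 5.388×10^-14 J = 3.37×10^5 eV.

E = 3.37×10^5 eV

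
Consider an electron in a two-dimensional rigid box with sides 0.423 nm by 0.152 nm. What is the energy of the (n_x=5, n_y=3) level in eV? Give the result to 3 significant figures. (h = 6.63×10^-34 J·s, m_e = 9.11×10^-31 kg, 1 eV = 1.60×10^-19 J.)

E = 200 eV

For a 2D rectangular well E = (h²/8m_e)·Σ n_i²/L_i² = (6.63×10^-34)²/(8·9.11×10^-31) · [5²/(0.423 nm)² + 3²/(0.152 nm)²].
Evaluating gives E = 3.192×10^-17 J = 200 eV.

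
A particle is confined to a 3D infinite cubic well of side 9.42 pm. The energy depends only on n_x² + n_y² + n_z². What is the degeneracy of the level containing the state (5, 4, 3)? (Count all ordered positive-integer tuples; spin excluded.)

degeneracy = 6

The level has n_x² + n_y² + n_z² = 50. The ordered positive-integer solutions are (3, 4, 5), (3, 5, 4), (4, 3, 5), (4, 5, 3), (5, 3, 4), (5, 4, 3).
That gives 6 states.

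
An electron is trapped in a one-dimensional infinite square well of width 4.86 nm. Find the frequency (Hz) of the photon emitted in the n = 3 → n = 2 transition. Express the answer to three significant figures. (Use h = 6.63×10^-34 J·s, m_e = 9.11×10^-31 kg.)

E_1 = h²/(8m_eL²) = 2.554×10^-21 J and ΔE = (3² − 2²)E_1 = 1.277×10^-20 J.
f = ΔE/h = 1.277×10^-20/6.63×10^-34 = 1.93×10^13 Hz.

f = 1.93×10^13 Hz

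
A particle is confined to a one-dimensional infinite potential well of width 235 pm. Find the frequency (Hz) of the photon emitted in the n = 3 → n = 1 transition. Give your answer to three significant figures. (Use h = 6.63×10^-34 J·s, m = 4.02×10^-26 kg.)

E_1 = h²/(8mL²) = 2.475×10^-23 J and ΔE = (3² − 1²)E_1 = 1.980×10^-22 J.
f = ΔE/h = 1.980×10^-22/6.63×10^-34 = 2.99×10^11 Hz.

f = 2.99×10^11 Hz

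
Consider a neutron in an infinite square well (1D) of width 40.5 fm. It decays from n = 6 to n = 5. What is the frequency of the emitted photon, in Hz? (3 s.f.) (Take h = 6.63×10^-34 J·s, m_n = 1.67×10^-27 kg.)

f = 3.33×10^20 Hz

E_1 = h²/(8m_nL²) = 2.006×10^-14 J and ΔE = (6² − 5²)E_1 = 2.207×10^-13 J.
f = ΔE/h = 2.207×10^-13/6.63×10^-34 = 3.33×10^20 Hz.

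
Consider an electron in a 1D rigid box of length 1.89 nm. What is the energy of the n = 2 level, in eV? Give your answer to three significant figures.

E_2 = 0.421 eV

For an infinite well E_n = n²h²/(8m_eL²), so E_1 = h²/(8m_eL²) = (6.626×10^-34)²/(8·9.109×10^-31·(1.89×10^-9 m)²) = 1.687×10^-20 J.
Then E_2 = 2²·E_1 = 4·1.687×10^-20 J = 6.748×10^-20 J.
Converting, E_2 = 6.748×10^-20 J / (1.602×10^-19 J/eV) = 0.421 eV.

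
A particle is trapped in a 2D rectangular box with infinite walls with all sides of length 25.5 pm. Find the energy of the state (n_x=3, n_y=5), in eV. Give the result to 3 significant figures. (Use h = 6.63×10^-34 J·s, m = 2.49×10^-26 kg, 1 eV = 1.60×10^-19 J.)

E = 0.721 eV

For a 2D rectangular well E = (h²/8m)·Σ n_i²/L_i² = (6.63×10^-34)²/(8·2.49×10^-26) · [3²/(25.5 pm)² + 5²/(25.5 pm)²].
Evaluating gives E = 1.154×10^-19 J = 0.721 eV.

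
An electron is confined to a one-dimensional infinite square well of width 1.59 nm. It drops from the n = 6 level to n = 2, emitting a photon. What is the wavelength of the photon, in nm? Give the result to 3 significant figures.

E_1 = h²/(8m_eL²) = 2.383×10^-20 J, so ΔE = (6² − 2²)E_1 = 7.626×10^-19 J.
λ = hc/ΔE = (6.626×10^-34·2.998×10^8)/7.626×10^-19 = 2.60×10^-7 m = 260 nm.

λ = 260 nm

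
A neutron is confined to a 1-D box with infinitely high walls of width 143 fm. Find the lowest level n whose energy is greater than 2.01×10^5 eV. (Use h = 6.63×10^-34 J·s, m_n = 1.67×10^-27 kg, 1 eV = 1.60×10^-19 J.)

E_1 = h²/(8m_nL²) = 1.609×10^-15 J = 1.006×10^4 eV.
Need n² > 2.01×10^5/1.006×10^4 = 19.98, i.e. n > 4.470.
The smallest integer satisfying this is n = 5.

n = 5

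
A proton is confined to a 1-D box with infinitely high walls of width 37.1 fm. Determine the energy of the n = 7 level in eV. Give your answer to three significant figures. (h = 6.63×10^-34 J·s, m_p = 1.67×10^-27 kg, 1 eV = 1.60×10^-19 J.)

E_7 = 7.32×10^6 eV

For an infinite well E_n = n²h²/(8m_pL²), so E_1 = h²/(8m_pL²) = (6.63×10^-34)²/(8·1.67×10^-27·(3.71×10^-14 m)²) = 2.390×10^-14 J.
Then E_7 = 7²·E_1 = 49·2.390×10^-14 J = 1.171×10^-12 J.
Converting, E_7 = 1.171×10^-12 J / (1.60×10^-19 J/eV) = 7.32×10^6 eV.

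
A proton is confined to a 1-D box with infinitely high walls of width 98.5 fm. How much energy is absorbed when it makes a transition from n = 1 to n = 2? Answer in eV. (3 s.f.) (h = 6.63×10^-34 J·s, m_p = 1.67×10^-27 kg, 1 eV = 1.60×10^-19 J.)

E_1 = h²/(8m_pL²) = 3.391×10^-15 J.
|ΔE| = |1² − 2²|·E_1 = 3·3.391×10^-15 J = 1.017×10^-14 J = 6.36×10^4 eV.

|ΔE| = 6.36×10^4 eV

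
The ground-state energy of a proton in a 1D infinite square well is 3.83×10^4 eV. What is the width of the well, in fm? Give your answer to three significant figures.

From E_n = n²h²/(8m_pL²), L = n·h/√(8m_pE_n).
E_1 = 3.83×10^4 eV = 6.136×10^-15 J, so L = 1·6.626×10^-34/√(8·1.673×10^-27·6.136×10^-15) = 7.31×10^-14 m = 73.1 fm.

L = 73.1 fm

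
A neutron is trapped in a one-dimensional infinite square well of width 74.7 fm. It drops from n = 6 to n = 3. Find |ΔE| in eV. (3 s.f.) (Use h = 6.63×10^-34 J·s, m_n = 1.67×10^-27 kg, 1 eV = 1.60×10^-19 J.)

E_1 = h²/(8m_nL²) = 5.896×10^-15 J.
|ΔE| = |6² − 3²|·E_1 = 27·5.896×10^-15 J = 1.592×10^-13 J = 9.95×10^5 eV.

|ΔE| = 9.95×10^5 eV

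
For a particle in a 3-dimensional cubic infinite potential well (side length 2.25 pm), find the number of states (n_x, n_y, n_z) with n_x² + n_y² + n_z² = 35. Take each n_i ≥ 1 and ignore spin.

The level has n_x² + n_y² + n_z² = 35. The ordered positive-integer solutions are (1, 3, 5), (1, 5, 3), (3, 1, 5), (3, 5, 1), (5, 1, 3), (5, 3, 1).
That gives 6 states.

degeneracy = 6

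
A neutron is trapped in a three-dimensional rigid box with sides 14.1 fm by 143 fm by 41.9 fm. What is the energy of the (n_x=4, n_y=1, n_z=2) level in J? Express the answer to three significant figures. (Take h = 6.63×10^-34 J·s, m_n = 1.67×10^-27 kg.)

E = 2.72×10^-12 J

For a 3D rectangular well E = (h²/8m_n)·Σ n_i²/L_i² = (6.63×10^-34)²/(8·1.67×10^-27) · [4²/(14.1 fm)² + 1²/(143 fm)² + 2²/(41.9 fm)²].
Evaluating gives E = 2.72×10^-12 J.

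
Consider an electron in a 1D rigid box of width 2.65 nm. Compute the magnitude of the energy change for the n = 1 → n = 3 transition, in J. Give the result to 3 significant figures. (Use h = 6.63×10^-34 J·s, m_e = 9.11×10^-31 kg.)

E_1 = h²/(8m_eL²) = 8.589×10^-21 J.
|ΔE| = |1² − 3²|·E_1 = 8·8.589×10^-21 J = 6.87×10^-20 J.

|ΔE| = 6.87×10^-20 J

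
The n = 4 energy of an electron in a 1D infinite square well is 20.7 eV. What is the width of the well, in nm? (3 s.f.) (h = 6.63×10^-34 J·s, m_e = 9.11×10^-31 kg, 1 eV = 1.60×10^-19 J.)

L = 0.540 nm

From E_n = n²h²/(8m_eL²), L = n·h/√(8m_eE_n).
E_4 = 20.7 eV = 3.312×10^-18 J, so L = 4·6.63×10^-34/√(8·9.11×10^-31·3.312×10^-18) = 5.40×10^-10 m = 0.540 nm.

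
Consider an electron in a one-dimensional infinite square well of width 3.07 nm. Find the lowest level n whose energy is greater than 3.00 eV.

n = 9

E_1 = h²/(8m_eL²) = 6.392×10^-21 J = 0.03990 eV.
Need n² > 3.00/0.03990 = 75.19, i.e. n > 8.671.
The smallest integer satisfying this is n = 9.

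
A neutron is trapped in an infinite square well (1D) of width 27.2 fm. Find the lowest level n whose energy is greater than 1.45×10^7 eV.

n = 8

E_1 = h²/(8m_nL²) = 4.429×10^-14 J = 2.765×10^5 eV.
Need n² > 1.45×10^7/2.765×10^5 = 52.44, i.e. n > 7.242.
The smallest integer satisfying this is n = 8.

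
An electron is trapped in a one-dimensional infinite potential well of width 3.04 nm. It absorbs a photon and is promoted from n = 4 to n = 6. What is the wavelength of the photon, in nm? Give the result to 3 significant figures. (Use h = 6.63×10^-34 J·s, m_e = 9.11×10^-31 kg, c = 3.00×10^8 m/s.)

λ = 1.52×10^3 nm

E_1 = h²/(8m_eL²) = 6.526×10^-21 J, so ΔE = (6² − 4²)E_1 = 1.305×10^-19 J.
λ = hc/ΔE = (6.63×10^-34·3.00×10^8)/1.305×10^-19 = 1.52×10^-6 m = 1.52×10^3 nm.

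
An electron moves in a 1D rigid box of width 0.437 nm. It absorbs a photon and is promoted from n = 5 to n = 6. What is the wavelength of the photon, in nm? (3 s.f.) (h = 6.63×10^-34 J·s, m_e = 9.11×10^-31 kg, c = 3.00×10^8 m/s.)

E_1 = h²/(8m_eL²) = 3.158×10^-19 J, so ΔE = (6² − 5²)E_1 = 3.474×10^-18 J.
λ = hc/ΔE = (6.63×10^-34·3.00×10^8)/3.474×10^-18 = 5.73×10^-8 m = 57.3 nm.

λ = 57.3 nm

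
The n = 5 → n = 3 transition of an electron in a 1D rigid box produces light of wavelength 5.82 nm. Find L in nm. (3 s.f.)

L = 0.168 nm

The photon carries ΔE = hc/λ = 6.626×10^-34·2.998×10^8/5.82×10^-9 m = 3.413×10^-17 J.
Since ΔE = (5² − 3²)E_1, E_1 = 2.133×10^-18 J, and L = h/√(8m_eE_1) = 1.68×10^-10 m = 0.168 nm.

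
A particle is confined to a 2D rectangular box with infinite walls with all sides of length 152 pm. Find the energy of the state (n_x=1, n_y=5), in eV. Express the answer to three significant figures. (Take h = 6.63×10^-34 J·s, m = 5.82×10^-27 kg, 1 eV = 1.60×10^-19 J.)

For a 2D rectangular well E = (h²/8m)·Σ n_i²/L_i² = (6.63×10^-34)²/(8·5.82×10^-27) · [1²/(152 pm)² + 5²/(152 pm)²].
Evaluating gives E = 1.062×10^-20 J = 0.0664 eV.

E = 0.0664 eV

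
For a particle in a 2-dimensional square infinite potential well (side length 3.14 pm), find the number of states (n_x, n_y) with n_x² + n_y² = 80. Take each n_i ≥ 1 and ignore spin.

degeneracy = 2

The level has n_x² + n_y² = 80. The ordered positive-integer solutions are (4, 8), (8, 4).
That gives 2 states.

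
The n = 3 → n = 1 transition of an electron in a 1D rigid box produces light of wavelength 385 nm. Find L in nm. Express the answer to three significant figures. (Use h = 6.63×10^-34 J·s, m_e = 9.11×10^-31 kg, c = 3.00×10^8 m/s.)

The photon carries ΔE = hc/λ = 6.63×10^-34·3.00×10^8/3.85×10^-7 m = 5.166×10^-19 J.
Since ΔE = (3² − 1²)E_1, E_1 = 6.458×10^-20 J, and L = h/√(8m_eE_1) = 9.66×10^-10 m = 0.966 nm.

L = 0.966 nm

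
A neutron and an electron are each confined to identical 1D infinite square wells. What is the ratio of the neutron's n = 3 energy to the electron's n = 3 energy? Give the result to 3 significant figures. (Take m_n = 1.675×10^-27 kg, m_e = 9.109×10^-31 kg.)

E_n ∝ 1/m at fixed n and L, so the ratio is m_e/m_n = 9.109×10^-31/1.675×10^-27 = 5.44×10^-4.

5.44×10^-4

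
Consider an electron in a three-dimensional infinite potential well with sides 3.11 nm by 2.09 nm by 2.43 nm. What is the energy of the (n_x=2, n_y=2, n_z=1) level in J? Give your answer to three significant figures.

For a 3D rectangular well E = (h²/8m_e)·Σ n_i²/L_i² = (6.626×10^-34)²/(8·9.109×10^-31) · [2²/(3.11 nm)² + 2²/(2.09 nm)² + 1²/(2.43 nm)²].
Evaluating gives E = 9.03×10^-20 J.

E = 9.03×10^-20 J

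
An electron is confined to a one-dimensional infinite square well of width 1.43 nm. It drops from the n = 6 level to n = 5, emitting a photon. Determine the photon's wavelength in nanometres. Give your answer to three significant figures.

λ = 613 nm

E_1 = h²/(8m_eL²) = 2.946×10^-20 J, so ΔE = (6² − 5²)E_1 = 3.241×10^-19 J.
λ = hc/ΔE = (6.626×10^-34·2.998×10^8)/3.241×10^-19 = 6.13×10^-7 m = 613 nm.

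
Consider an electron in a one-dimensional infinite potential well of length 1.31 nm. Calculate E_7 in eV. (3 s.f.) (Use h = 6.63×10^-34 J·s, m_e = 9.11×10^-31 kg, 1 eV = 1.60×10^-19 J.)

E_7 = 10.8 eV

For an infinite well E_n = n²h²/(8m_eL²), so E_1 = h²/(8m_eL²) = (6.63×10^-34)²/(8·9.11×10^-31·(1.31×10^-9 m)²) = 3.515×10^-20 J.
Then E_7 = 7²·E_1 = 49·3.515×10^-20 J = 1.722×10^-18 J.
Converting, E_7 = 1.722×10^-18 J / (1.60×10^-19 J/eV) = 10.8 eV.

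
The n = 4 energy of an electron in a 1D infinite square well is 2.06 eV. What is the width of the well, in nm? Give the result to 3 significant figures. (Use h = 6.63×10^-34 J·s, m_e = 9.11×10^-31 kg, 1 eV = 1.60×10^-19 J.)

From E_n = n²h²/(8m_eL²), L = n·h/√(8m_eE_n).
E_4 = 2.06 eV = 3.296×10^-19 J, so L = 4·6.63×10^-34/√(8·9.11×10^-31·3.296×10^-19) = 1.71×10^-9 m = 1.71 nm.

L = 1.71 nm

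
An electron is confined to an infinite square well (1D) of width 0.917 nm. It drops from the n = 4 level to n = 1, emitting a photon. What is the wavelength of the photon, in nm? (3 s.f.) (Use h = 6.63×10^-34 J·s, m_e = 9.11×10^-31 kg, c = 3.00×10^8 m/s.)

E_1 = h²/(8m_eL²) = 7.173×10^-20 J, so ΔE = (4² − 1²)E_1 = 1.076×10^-18 J.
λ = hc/ΔE = (6.63×10^-34·3.00×10^8)/1.076×10^-18 = 1.85×10^-7 m = 185 nm.

λ = 185 nm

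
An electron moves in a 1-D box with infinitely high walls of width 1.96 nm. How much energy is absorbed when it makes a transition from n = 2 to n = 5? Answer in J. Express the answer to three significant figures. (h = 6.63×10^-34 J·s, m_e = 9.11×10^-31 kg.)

E_1 = h²/(8m_eL²) = 1.570×10^-20 J.
|ΔE| = |2² − 5²|·E_1 = 21·1.570×10^-20 J = 3.30×10^-19 J.

|ΔE| = 3.30×10^-19 J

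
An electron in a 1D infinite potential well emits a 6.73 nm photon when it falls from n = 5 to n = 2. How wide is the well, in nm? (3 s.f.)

L = 0.207 nm

The photon carries ΔE = hc/λ = 6.626×10^-34·2.998×10^8/6.73×10^-9 m = 2.952×10^-17 J.
Since ΔE = (5² − 2²)E_1, E_1 = 1.406×10^-18 J, and L = h/√(8m_eE_1) = 2.07×10^-10 m = 0.207 nm.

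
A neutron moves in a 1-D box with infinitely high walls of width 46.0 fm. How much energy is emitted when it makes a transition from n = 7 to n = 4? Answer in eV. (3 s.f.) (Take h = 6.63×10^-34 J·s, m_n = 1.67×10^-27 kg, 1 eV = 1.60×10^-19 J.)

|ΔE| = 3.21×10^6 eV

E_1 = h²/(8m_nL²) = 1.555×10^-14 J.
|ΔE| = |7² − 4²|·E_1 = 33·1.555×10^-14 J = 5.131×10^-13 J = 3.21×10^6 eV.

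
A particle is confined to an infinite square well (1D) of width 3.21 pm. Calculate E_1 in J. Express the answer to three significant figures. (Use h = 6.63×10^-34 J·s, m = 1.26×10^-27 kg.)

For an infinite well E_n = n²h²/(8mL²), so E_1 = h²/(8mL²) = (6.63×10^-34)²/(8·1.26×10^-27·(3.21×10^-12 m)²) = 4.232×10^-18 J.

E_1 = 4.23×10^-18 J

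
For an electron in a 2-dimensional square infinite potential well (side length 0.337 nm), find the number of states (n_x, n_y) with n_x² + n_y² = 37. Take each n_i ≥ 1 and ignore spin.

degeneracy = 2

The level has n_x² + n_y² = 37. The ordered positive-integer solutions are (1, 6), (6, 1).
That gives 2 states.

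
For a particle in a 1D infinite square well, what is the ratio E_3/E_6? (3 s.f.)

E_n ∝ n², so E_3/E_6 = 3²/6² = 9/36 = 0.250.

0.250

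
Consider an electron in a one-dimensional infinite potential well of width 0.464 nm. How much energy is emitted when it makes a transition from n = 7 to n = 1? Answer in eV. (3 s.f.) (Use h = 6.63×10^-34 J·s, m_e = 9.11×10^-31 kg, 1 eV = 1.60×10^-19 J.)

|ΔE| = 84.0 eV

E_1 = h²/(8m_eL²) = 2.801×10^-19 J.
|ΔE| = |7² − 1²|·E_1 = 48·2.801×10^-19 J = 1.344×10^-17 J = 84.0 eV.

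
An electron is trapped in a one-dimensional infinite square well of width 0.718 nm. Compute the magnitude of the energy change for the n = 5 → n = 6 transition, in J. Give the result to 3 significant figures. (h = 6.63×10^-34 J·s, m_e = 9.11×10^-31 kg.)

|ΔE| = 1.29×10^-18 J

E_1 = h²/(8m_eL²) = 1.170×10^-19 J.
|ΔE| = |5² − 6²|·E_1 = 11·1.170×10^-19 J = 1.29×10^-18 J.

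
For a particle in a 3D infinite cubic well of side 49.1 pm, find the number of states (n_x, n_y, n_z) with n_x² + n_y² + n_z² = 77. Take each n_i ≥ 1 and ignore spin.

The level has n_x² + n_y² + n_z² = 77. The ordered positive-integer solutions are (2, 3, 8), (2, 8, 3), (3, 2, 8), (3, 8, 2), (4, 5, 6), (4, 6, 5), (5, 4, 6), (5, 6, 4), (6, 4, 5), (6, 5, 4), (8, 2, 3), (8, 3, 2).
That gives 12 states.

degeneracy = 12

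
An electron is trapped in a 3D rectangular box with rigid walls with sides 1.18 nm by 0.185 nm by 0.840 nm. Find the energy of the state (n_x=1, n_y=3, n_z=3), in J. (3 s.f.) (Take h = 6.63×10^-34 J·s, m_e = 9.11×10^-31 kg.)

E = 1.67×10^-17 J

For a 3D rectangular well E = (h²/8m_e)·Σ n_i²/L_i² = (6.63×10^-34)²/(8·9.11×10^-31) · [1²/(1.18 nm)² + 3²/(0.185 nm)² + 3²/(0.840 nm)²].
Evaluating gives E = 1.67×10^-17 J.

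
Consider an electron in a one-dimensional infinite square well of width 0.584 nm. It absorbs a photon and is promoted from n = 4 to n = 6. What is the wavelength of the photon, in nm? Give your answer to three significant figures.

λ = 56.2 nm

E_1 = h²/(8m_eL²) = 1.767×10^-19 J, so ΔE = (6² − 4²)E_1 = 3.534×10^-18 J.
λ = hc/ΔE = (6.626×10^-34·2.998×10^8)/3.534×10^-18 = 5.62×10^-8 m = 56.2 nm.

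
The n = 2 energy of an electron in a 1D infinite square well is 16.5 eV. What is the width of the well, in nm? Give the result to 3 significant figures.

L = 0.302 nm

From E_n = n²h²/(8m_eL²), L = n·h/√(8m_eE_n).
E_2 = 16.5 eV = 2.643×10^-18 J, so L = 2·6.626×10^-34/√(8·9.109×10^-31·2.643×10^-18) = 3.02×10^-10 m = 0.302 nm.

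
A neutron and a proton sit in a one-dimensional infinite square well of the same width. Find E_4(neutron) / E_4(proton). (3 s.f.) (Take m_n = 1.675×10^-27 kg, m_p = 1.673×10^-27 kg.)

E_n ∝ 1/m at fixed n and L, so the ratio is m_p/m_n = 1.673×10^-27/1.675×10^-27 = 0.999.

0.999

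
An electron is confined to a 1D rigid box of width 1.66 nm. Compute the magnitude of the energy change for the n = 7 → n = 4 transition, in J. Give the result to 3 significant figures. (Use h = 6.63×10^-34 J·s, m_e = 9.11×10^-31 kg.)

|ΔE| = 7.22×10^-19 J

E_1 = h²/(8m_eL²) = 2.189×10^-20 J.
|ΔE| = |7² − 4²|·E_1 = 33·2.189×10^-20 J = 7.22×10^-19 J.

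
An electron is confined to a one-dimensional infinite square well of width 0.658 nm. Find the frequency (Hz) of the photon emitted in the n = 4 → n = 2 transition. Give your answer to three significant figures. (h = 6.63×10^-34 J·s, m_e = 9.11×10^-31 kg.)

E_1 = h²/(8m_eL²) = 1.393×10^-19 J and ΔE = (4² − 2²)E_1 = 1.672×10^-18 J.
f = ΔE/h = 1.672×10^-18/6.63×10^-34 = 2.52×10^15 Hz.

f = 2.52×10^15 Hz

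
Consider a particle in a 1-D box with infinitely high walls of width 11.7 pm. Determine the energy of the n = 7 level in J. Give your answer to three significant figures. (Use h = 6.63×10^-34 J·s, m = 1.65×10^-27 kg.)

E_7 = 1.19×10^-17 J

For an infinite well E_n = n²h²/(8mL²), so E_1 = h²/(8mL²) = (6.63×10^-34)²/(8·1.65×10^-27·(1.17×10^-11 m)²) = 2.433×10^-19 J.
Then E_7 = 7²·E_1 = 49·2.433×10^-19 J = 1.19×10^-17 J.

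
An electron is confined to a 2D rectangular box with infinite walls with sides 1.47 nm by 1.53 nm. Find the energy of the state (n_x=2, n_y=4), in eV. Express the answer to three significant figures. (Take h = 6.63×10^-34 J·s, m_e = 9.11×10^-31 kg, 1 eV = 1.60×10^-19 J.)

E = 3.27 eV

For a 2D rectangular well E = (h²/8m_e)·Σ n_i²/L_i² = (6.63×10^-34)²/(8·9.11×10^-31) · [2²/(1.47 nm)² + 4²/(1.53 nm)²].
Evaluating gives E = 5.239×10^-19 J = 3.27 eV.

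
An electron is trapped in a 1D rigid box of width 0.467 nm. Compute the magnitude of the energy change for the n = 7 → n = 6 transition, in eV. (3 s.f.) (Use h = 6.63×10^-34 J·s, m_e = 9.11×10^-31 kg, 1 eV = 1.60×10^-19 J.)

|ΔE| = 22.5 eV

E_1 = h²/(8m_eL²) = 2.766×10^-19 J.
|ΔE| = |7² − 6²|·E_1 = 13·2.766×10^-19 J = 3.596×10^-18 J = 22.5 eV.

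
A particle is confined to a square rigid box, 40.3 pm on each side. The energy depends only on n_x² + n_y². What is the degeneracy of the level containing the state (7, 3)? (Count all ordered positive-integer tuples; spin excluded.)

The level has n_x² + n_y² = 58. The ordered positive-integer solutions are (3, 7), (7, 3).
That gives 2 states.

degeneracy = 2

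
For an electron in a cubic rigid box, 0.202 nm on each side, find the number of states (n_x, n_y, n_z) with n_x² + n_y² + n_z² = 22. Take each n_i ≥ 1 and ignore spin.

The level has n_x² + n_y² + n_z² = 22. The ordered positive-integer solutions are (2, 3, 3), (3, 2, 3), (3, 3, 2).
That gives 3 states.

degeneracy = 3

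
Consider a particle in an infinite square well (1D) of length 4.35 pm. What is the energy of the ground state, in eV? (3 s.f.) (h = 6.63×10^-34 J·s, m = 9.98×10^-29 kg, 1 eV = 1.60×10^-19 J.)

E_1 = 182 eV

For an infinite well E_n = n²h²/(8mL²), so E_1 = h²/(8mL²) = (6.63×10^-34)²/(8·9.98×10^-29·(4.35×10^-12 m)²) = 2.910×10^-17 J.
Converting, E_1 = 2.910×10^-17 J / (1.60×10^-19 J/eV) = 182 eV.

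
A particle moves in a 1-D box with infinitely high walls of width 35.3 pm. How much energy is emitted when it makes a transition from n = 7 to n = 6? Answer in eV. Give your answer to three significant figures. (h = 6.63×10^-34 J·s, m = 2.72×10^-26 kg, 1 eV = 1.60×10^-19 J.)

E_1 = h²/(8mL²) = 1.621×10^-21 J.
|ΔE| = |7² − 6²|·E_1 = 13·1.621×10^-21 J = 2.107×10^-20 J = 0.132 eV.

|ΔE| = 0.132 eV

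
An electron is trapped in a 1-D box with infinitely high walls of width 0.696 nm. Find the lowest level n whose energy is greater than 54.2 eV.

n = 9

E_1 = h²/(8m_eL²) = 1.244×10^-19 J = 0.7765 eV.
Need n² > 54.2/0.7765 = 69.80, i.e. n > 8.355.
The smallest integer satisfying this is n = 9.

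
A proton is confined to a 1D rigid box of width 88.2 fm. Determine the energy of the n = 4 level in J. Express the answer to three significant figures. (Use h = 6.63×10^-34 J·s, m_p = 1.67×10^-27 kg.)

E_4 = 6.77×10^-14 J

For an infinite well E_n = n²h²/(8m_pL²), so E_1 = h²/(8m_pL²) = (6.63×10^-34)²/(8·1.67×10^-27·(8.82×10^-14 m)²) = 4.229×10^-15 J.
Then E_4 = 4²·E_1 = 16·4.229×10^-15 J = 6.77×10^-14 J.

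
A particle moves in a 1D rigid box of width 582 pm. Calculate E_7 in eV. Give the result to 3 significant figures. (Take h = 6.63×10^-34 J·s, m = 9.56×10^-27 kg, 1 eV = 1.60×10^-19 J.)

For an infinite well E_n = n²h²/(8mL²), so E_1 = h²/(8mL²) = (6.63×10^-34)²/(8·9.56×10^-27·(5.82×10^-10 m)²) = 1.697×10^-23 J.
Then E_7 = 7²·E_1 = 49·1.697×10^-23 J = 8.315×10^-22 J.
Converting, E_7 = 8.315×10^-22 J / (1.60×10^-19 J/eV) = 0.00520 eV.

E_7 = 0.00520 eV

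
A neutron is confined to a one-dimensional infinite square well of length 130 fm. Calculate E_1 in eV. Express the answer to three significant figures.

E_1 = 1.21×10^4 eV

For an infinite well E_n = n²h²/(8m_nL²), so E_1 = h²/(8m_nL²) = (6.626×10^-34)²/(8·1.675×10^-27·(1.30×10^-13 m)²) = 1.939×10^-15 J.
Converting, E_1 = 1.939×10^-15 J / (1.602×10^-19 J/eV) = 1.21×10^4 eV.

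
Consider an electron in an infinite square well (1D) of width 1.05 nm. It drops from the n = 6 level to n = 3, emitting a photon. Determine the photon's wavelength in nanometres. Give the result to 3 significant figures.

E_1 = h²/(8m_eL²) = 5.465×10^-20 J, so ΔE = (6² − 3²)E_1 = 1.476×10^-18 J.
λ = hc/ΔE = (6.626×10^-34·2.998×10^8)/1.476×10^-18 = 1.35×10^-7 m = 135 nm.

λ = 135 nm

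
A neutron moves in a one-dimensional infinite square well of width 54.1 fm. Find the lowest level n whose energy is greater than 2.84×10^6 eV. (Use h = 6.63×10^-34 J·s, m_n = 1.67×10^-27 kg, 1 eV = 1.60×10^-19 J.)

n = 7

E_1 = h²/(8m_nL²) = 1.124×10^-14 J = 7.025×10^4 eV.
Need n² > 2.84×10^6/7.025×10^4 = 40.43, i.e. n > 6.358.
The smallest integer satisfying this is n = 7.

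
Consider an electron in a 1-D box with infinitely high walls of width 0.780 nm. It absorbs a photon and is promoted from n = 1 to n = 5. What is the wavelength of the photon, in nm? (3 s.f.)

λ = 83.6 nm

E_1 = h²/(8m_eL²) = 9.903×10^-20 J, so ΔE = (5² − 1²)E_1 = 2.377×10^-18 J.
λ = hc/ΔE = (6.626×10^-34·2.998×10^8)/2.377×10^-18 = 8.36×10^-8 m = 83.6 nm.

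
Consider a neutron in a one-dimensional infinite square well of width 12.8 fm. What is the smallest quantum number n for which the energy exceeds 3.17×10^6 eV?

E_1 = h²/(8m_nL²) = 2.000×10^-13 J = 1.248×10^6 eV.
Need n² > 3.17×10^6/1.248×10^6 = 2.540, i.e. n > 1.594.
The smallest integer satisfying this is n = 2.

n = 2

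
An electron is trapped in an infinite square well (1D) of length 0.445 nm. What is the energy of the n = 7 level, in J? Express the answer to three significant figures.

For an infinite well E_n = n²h²/(8m_eL²), so E_1 = h²/(8m_eL²) = (6.626×10^-34)²/(8·9.109×10^-31·(4.45×10^-10 m)²) = 3.042×10^-19 J.
Then E_7 = 7²·E_1 = 49·3.042×10^-19 J = 1.49×10^-17 J.

E_7 = 1.49×10^-17 J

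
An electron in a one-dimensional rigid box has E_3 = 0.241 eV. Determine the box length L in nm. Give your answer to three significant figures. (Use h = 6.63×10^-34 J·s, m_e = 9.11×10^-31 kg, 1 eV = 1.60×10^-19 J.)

L = 3.75 nm

From E_n = n²h²/(8m_eL²), L = n·h/√(8m_eE_n).
E_3 = 0.241 eV = 3.856×10^-20 J, so L = 3·6.63×10^-34/√(8·9.11×10^-31·3.856×10^-20) = 3.75×10^-9 m = 3.75 nm.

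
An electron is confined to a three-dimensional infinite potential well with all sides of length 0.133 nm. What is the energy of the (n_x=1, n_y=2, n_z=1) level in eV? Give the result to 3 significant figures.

For a 3D rectangular well E = (h²/8m_e)·Σ n_i²/L_i² = (6.626×10^-34)²/(8·9.109×10^-31) · [1²/(0.133 nm)² + 2²/(0.133 nm)² + 1²/(0.133 nm)²].
Evaluating gives E = 2.044×10^-17 J = 128 eV.

E = 128 eV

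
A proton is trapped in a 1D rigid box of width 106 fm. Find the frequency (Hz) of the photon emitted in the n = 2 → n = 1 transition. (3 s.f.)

E_1 = h²/(8m_pL²) = 2.919×10^-15 J and ΔE = (2² − 1²)E_1 = 8.757×10^-15 J.
f = ΔE/h = 8.757×10^-15/6.626×10^-34 = 1.32×10^19 Hz.

f = 1.32×10^19 Hz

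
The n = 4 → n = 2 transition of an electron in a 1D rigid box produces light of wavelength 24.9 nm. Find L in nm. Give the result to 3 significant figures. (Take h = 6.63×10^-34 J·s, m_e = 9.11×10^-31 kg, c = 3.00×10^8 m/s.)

The photon carries ΔE = hc/λ = 6.63×10^-34·3.00×10^8/2.49×10^-8 m = 7.988×10^-18 J.
Since ΔE = (4² − 2²)E_1, E_1 = 6.657×10^-19 J, and L = h/√(8m_eE_1) = 3.01×10^-10 m = 0.301 nm.

L = 0.301 nm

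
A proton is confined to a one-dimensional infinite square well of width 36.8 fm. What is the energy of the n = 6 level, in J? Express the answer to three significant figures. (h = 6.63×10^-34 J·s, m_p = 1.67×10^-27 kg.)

For an infinite well E_n = n²h²/(8m_pL²), so E_1 = h²/(8m_pL²) = (6.63×10^-34)²/(8·1.67×10^-27·(3.68×10^-14 m)²) = 2.430×10^-14 J.
Then E_6 = 6²·E_1 = 36·2.430×10^-14 J = 8.75×10^-13 J.

E_6 = 8.75×10^-13 J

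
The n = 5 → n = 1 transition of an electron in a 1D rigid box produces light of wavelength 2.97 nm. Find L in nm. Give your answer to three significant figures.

The photon carries ΔE = hc/λ = 6.626×10^-34·2.998×10^8/2.97×10^-9 m = 6.688×10^-17 J.
Since ΔE = (5² − 1²)E_1, E_1 = 2.787×10^-18 J, and L = h/√(8m_eE_1) = 1.47×10^-10 m = 0.147 nm.

L = 0.147 nm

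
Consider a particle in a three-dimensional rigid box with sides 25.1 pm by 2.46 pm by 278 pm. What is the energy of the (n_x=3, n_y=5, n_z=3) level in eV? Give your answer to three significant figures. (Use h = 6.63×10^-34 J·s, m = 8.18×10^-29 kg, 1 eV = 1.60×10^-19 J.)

E = 1.74×10^4 eV

For a 3D rectangular well E = (h²/8m)·Σ n_i²/L_i² = (6.63×10^-34)²/(8·8.18×10^-29) · [3²/(25.1 pm)² + 5²/(2.46 pm)² + 3²/(278 pm)²].
Evaluating gives E = 2.785×10^-15 J = 1.74×10^4 eV.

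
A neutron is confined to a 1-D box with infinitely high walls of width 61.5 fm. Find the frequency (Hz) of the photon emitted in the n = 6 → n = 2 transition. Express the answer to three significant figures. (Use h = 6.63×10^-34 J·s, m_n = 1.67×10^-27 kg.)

E_1 = h²/(8m_nL²) = 8.699×10^-15 J and ΔE = (6² − 2²)E_1 = 2.784×10^-13 J.
f = ΔE/h = 2.784×10^-13/6.63×10^-34 = 4.20×10^20 Hz.

f = 4.20×10^20 Hz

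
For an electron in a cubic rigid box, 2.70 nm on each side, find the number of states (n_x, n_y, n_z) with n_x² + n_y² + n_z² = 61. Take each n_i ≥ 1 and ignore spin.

degeneracy = 6

The level has n_x² + n_y² + n_z² = 61. The ordered positive-integer solutions are (3, 4, 6), (3, 6, 4), (4, 3, 6), (4, 6, 3), (6, 3, 4), (6, 4, 3).
That gives 6 states.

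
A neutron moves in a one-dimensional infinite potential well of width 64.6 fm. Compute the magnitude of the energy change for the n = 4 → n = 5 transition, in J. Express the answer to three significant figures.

E_1 = h²/(8m_nL²) = 7.851×10^-15 J.
|ΔE| = |4² − 5²|·E_1 = 9·7.851×10^-15 J = 7.07×10^-14 J.

|ΔE| = 7.07×10^-14 J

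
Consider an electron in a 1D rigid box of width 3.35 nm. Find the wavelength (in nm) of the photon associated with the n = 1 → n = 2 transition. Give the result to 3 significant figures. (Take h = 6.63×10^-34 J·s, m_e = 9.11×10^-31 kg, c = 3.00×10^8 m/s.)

E_1 = h²/(8m_eL²) = 5.374×10^-21 J, so ΔE = (2² − 1²)E_1 = 1.612×10^-20 J.
λ = hc/ΔE = (6.63×10^-34·3.00×10^8)/1.612×10^-20 = 1.23×10^-5 m = 1.23×10^4 nm.

λ = 1.23×10^4 nm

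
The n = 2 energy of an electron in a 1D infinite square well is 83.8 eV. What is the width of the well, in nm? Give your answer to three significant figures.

From E_n = n²h²/(8m_eL²), L = n·h/√(8m_eE_n).
E_2 = 83.8 eV = 1.342×10^-17 J, so L = 2·6.626×10^-34/√(8·9.109×10^-31·1.342×10^-17) = 1.34×10^-10 m = 0.134 nm.

L = 0.134 nm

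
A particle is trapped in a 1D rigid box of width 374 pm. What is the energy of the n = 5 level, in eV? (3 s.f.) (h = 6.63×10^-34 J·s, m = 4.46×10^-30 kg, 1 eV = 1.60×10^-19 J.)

E_5 = 13.8 eV

For an infinite well E_n = n²h²/(8mL²), so E_1 = h²/(8mL²) = (6.63×10^-34)²/(8·4.46×10^-30·(3.74×10^-10 m)²) = 8.808×10^-20 J.
Then E_5 = 5²·E_1 = 25·8.808×10^-20 J = 2.202×10^-18 J.
Converting, E_5 = 2.202×10^-18 J / (1.60×10^-19 J/eV) = 13.8 eV.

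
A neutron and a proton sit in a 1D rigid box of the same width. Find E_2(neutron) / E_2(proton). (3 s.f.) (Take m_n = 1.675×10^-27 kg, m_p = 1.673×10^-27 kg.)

E_n ∝ 1/m at fixed n and L, so the ratio is m_p/m_n = 1.673×10^-27/1.675×10^-27 = 0.999.

0.999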